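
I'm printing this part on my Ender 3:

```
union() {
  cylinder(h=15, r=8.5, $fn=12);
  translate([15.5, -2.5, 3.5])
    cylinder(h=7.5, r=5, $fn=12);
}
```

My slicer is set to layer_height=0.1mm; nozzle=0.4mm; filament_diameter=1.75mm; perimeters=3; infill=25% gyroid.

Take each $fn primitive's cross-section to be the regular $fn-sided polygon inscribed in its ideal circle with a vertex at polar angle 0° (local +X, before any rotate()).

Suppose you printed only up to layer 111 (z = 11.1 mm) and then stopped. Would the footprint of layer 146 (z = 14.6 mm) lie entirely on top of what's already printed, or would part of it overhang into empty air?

Compare the two slices. At z = 11.1: the r=8.5 cylinder contributes a regular 12-gon of circumradius 8.5 (area = (12/2)·8.500²·sin(360°/12) = 216.75 mm²); the cylinder at (15.5, -2.5) is absent (z outside [3.5, 11]); Merging all regions: only the r=8.5 cylinder is present, so the union is just that shape — area = 216.75 mm². At z = 14.6: the r=8.5 cylinder gives a regular 12-gon of circumradius 8.5 (constant along its height) (area = (12/2)·8.500²·sin(360°/12) = 216.75 mm²); the cylinder at (15.5, -2.5) is absent (z outside [3.5, 11]); Combining (union): only the r=8.5 cylinder is present, so the union is just that shape — area = 216.75 mm². Checking containment: the cross-section at z = 14.6 is a subset of the cross-section at z = 11.1.

entirely on top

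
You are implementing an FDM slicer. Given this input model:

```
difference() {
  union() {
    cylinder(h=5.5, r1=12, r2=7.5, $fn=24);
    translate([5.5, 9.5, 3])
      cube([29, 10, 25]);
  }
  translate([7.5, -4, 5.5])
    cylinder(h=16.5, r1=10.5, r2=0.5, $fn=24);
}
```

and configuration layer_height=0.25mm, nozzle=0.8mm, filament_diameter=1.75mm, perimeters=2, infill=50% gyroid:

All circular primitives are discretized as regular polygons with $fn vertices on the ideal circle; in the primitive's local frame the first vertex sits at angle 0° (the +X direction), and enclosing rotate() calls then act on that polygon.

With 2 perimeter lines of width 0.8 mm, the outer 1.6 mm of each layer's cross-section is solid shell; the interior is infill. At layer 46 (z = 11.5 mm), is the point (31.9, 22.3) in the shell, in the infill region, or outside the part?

At z = 11.5 mm: the cone is not intersected at this z (z outside [0, 5.5]); the cube at (5.5, 9.5) is present — its section is the full 29×10 rectangle; Combining (union): only the 29×10 cube at (5.5, 9.5) is present, so the union is just that shape — 1 connected region; the cone at (7.5, -4) (r1=10.5→r2=0.5) has section circumradius 6.864 here — a regular 24-gon; Subtracting the remaining from the first: starting from the result so far, the cone at (7.5, -4) misses the remaining region (no effect) — 1 connected region. Overall, the cross-section is a single solid region. The nearest boundary edge runs (5.50, 19.50)→(34.50, 19.50); distance from the point to it = 2.80 mm. The point is not inside any of the regions above, so it lies outside the cross-section (2.80 mm from the nearest boundary).

outside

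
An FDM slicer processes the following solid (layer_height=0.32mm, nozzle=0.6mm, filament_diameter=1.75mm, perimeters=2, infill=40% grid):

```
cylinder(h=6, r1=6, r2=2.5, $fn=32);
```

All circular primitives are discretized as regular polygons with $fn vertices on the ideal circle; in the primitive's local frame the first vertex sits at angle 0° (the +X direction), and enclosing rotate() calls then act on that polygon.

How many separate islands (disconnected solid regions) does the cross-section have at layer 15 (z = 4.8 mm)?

At z = 4.8 mm: the cone contributes a regular 32-gon of circumradius 3.200 (interpolated between r1=6 and r2=2.5 at t=0.800). Overall, the cross-section is a single solid region. Island count = 1.

1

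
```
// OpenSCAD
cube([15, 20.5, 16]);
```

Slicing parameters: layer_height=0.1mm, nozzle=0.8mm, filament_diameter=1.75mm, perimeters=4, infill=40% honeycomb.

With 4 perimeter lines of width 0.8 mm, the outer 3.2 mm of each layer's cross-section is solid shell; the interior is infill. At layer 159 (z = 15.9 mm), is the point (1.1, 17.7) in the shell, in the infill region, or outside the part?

At z = 15.9 mm: the 15×20.5 cube contributes its full rectangle. Overall, the cross-section is a single solid region. The nearest boundary edge runs (0.00, 20.50)→(0.00, 0.00); distance from the point to it = 1.10 mm. The point is inside the cross-section, 1.10 mm from the nearest boundary — within the 3.2 mm shell band (4 × 0.8).

shell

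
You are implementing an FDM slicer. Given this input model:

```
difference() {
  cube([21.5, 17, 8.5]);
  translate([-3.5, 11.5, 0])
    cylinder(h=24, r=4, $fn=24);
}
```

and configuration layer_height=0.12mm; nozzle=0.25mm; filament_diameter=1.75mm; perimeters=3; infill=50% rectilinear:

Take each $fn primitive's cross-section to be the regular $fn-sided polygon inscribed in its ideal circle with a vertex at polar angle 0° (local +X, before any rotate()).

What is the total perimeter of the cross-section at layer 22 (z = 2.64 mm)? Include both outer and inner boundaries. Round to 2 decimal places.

77.16 mm

At z = 2.64 mm: the cube (footprint 21.5×17) is included at this height (perimeter 77.00 mm); the cylinder at (-3.5, 11.5): section is a regular 24-gon, circumradius r=4 (perimeter = 2·24·4.000·sin(180°/24) = 25.06 mm); Subtracting the remaining from the first: starting from the 21.5×17 cube, the r=4 cylinder at (-3.5, 11.5) partially overlaps it — only the 1.21 mm² overlap (of its 49.69 mm²) is removed, clipping the outline — boundary = 77.16 mm. Overall, the cross-section is a single solid region. Total boundary length (outer) = 77.16 mm.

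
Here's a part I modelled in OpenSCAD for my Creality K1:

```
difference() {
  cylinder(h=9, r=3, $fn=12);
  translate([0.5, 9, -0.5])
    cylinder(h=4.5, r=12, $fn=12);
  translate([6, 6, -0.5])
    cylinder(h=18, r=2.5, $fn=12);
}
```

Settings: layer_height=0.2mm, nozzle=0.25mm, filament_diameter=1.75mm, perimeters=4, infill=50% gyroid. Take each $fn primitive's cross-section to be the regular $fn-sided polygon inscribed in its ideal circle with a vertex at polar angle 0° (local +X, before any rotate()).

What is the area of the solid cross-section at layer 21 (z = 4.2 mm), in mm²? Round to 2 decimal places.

At z = 4.2 mm: the r=3 cylinder gives a regular 12-gon of circumradius 3 (constant along its height) (area = (12/2)·3.000²·sin(360°/12) = 27.00 mm²); the cylinder at (0.5, 9) is not intersected at this z (z outside [-0.5, 4]); the r=2.5 cylinder at (6, 6) contributes a regular 12-gon of circumradius 2.5 (area = (12/2)·2.500²·sin(360°/12) = 18.75 mm²); After the difference (first − rest): starting from the r=3 cylinder (27.00 mm²), the r=2.5 cylinder at (6, 6) misses the remaining region (no effect) — area = 27.00 mm². Overall, the cross-section is a single solid region. Net area = 27.00 mm².

27.00 mm²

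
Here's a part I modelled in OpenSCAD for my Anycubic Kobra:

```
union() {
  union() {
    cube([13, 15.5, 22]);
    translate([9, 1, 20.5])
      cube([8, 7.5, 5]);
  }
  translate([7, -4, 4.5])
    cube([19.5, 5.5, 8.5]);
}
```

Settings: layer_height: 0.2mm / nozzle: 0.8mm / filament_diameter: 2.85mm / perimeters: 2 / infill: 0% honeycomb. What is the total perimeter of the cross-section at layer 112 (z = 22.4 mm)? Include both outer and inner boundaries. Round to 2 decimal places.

At z = 22.4 mm: the cube is absent (z outside [0, 22]); the 8×7.5 cube at (9, 1) contributes its full rectangle (perimeter 31.00 mm); Merging all regions: only the 8×7.5 cube at (9, 1) is present, so the union is just that shape — boundary = 31.00 mm; the cube at (7, -4) is not intersected at this z (z outside [4.5, 13]); Combining (union): only that combined region is present, so the union is just that shape — boundary = 31.00 mm. Overall, the cross-section is a single solid region. Total boundary length (outer) = 31.00 mm.

31.00 mm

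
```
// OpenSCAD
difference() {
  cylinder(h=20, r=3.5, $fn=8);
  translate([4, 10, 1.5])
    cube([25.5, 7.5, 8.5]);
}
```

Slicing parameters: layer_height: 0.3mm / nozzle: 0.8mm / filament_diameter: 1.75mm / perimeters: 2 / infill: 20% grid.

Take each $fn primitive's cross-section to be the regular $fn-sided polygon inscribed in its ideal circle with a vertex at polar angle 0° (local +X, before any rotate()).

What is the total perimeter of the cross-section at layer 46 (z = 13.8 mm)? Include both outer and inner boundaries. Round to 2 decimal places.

21.43 mm

At z = 13.8 mm: the r=3.5 cylinder contributes a regular 8-gon of circumradius 3.5 (perimeter = 2·8·3.500·sin(180°/8) = 21.43 mm); the cube at (4, 10) is not intersected at this z (z outside [1.5, 10]); After the difference (first − rest): none of the subtracted shapes is present at this height, so the r=3.5 cylinder is unchanged — boundary = 21.43 mm. Overall, the cross-section is a single solid region. Total boundary length (outer) = 21.43 mm.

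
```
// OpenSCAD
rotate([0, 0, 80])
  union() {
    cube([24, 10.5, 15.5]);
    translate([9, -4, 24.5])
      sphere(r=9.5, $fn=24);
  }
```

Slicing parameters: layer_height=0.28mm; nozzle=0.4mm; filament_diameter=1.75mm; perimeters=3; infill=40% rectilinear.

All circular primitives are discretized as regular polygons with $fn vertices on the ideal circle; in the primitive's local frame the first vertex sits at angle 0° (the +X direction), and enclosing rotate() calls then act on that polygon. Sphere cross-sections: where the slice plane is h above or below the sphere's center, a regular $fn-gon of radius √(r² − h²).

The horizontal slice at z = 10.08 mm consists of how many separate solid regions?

1

At z = 10.08 mm: the cube is present — its section is the full 24×10.5 rectangle; the sphere at (9, -4) does not reach this height (|z−center|=14.420 > r=9.5); Merging all regions: only the 24×10.5 cube is present, so the union is just that shape — 1 connected region; (rotated 80° about Z; rotation is an isometry so areas/perimeters/island counts are preserved). The result has 1 disconnected region.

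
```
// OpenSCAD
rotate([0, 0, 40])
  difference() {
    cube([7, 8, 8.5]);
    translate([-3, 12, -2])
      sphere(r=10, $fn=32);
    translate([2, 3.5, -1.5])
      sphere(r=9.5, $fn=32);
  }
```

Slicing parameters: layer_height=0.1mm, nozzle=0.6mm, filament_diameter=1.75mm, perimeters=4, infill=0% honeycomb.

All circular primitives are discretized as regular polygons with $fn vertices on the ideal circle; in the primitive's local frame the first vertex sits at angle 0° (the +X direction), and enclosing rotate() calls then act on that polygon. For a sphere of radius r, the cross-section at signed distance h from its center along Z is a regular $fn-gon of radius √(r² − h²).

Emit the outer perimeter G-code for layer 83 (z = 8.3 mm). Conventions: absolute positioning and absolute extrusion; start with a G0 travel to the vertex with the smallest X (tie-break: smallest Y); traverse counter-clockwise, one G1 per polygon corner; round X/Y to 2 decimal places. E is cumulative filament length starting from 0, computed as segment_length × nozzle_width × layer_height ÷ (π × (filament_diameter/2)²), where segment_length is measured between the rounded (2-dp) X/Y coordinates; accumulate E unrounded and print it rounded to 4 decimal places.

G0 X-5.14 Y6.13 Z8.30
G1 X0.00 Y0.00 E0.1996
G1 X5.36 Y4.50 E0.3741
G1 X0.22 Y10.63 E0.5737
G1 X-5.14 Y6.13 E0.7483

At z = 8.3 mm: the cube is present — its section is the full 7×8 rectangle; the sphere at (-3, 12) is not intersected at this z (|z−center|=10.300 > r=10); the sphere at (2, 3.5) is absent (|z−center|=9.800 > r=9.5); After the difference (first − rest): none of the subtracted shapes is present at this height, so the 7×8 cube is unchanged — 1 connected region; (whole slice rotated 40° about Z — lengths, areas and connectivity unchanged). The outline is a single polygon with 4 vertices. Extrusion per mm of travel: 0.6 × 0.1 / (π × 0.875²) = 0.024945. Accumulating E over each segment gives final E = 0.7483.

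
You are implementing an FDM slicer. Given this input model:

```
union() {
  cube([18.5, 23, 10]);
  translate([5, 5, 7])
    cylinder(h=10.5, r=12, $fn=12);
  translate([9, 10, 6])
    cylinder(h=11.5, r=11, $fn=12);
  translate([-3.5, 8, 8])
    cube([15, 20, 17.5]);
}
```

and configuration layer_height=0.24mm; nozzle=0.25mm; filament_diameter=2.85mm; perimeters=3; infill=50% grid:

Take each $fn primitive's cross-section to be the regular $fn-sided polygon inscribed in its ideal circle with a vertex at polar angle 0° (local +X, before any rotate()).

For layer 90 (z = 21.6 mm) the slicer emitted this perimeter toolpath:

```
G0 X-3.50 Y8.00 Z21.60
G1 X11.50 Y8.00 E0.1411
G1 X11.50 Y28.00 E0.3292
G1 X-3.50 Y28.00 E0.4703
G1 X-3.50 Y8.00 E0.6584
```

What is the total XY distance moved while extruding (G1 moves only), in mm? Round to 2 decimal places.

70.00 mm

Sum the Euclidean lengths of each G1 segment: total = 70.00 mm.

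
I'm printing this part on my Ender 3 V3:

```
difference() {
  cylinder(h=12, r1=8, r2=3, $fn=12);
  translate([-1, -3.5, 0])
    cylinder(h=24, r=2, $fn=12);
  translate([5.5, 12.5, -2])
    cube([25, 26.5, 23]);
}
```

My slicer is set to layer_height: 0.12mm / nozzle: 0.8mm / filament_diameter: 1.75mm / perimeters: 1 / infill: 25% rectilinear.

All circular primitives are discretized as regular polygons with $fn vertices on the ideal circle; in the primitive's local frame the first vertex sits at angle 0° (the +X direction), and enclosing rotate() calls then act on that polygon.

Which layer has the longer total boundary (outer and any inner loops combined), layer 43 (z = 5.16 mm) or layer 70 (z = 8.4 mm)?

layer 43 (z = 5.16 mm)

Layer 43 (z = 5.16): the cone contributes a regular 12-gon of circumradius 5.850 (interpolated between r1=8 and r2=3 at t=0.430) (perimeter = 2·12·5.850·sin(180°/12) = 36.34 mm); the cylinder at (-1, -3.5): section is a regular 12-gon, circumradius r=2 (perimeter = 2·12·2.000·sin(180°/12) = 12.42 mm); the cube at (5.5, 12.5) (footprint 25×26.5) is included at this height (perimeter 103.00 mm); Subtracting the remaining from the first: starting from the cone, the r=2 cylinder at (-1, -3.5) lies wholly inside it (removes its full 12.00 mm² and its 12.42 mm outline becomes a hole wall); the 25×26.5 cube at (5.5, 12.5) misses the remaining region (no effect) — boundary (outer + 1 inner loop) = 48.76 mm. So its perimeter = 48.76 mm. Layer 70 (z = 8.4): the cone (r1=8→r2=3) has section circumradius 4.500 here — a regular 12-gon (perimeter = 2·12·4.500·sin(180°/12) = 27.95 mm); the r=2 cylinder at (-1, -3.5) gives a regular 12-gon of circumradius 2 (constant along its height) (perimeter = 2·12·2.000·sin(180°/12) = 12.42 mm); the cube at (5.5, 12.5) is present — its section is the full 25×26.5 rectangle (perimeter 103.00 mm); After the difference (first − rest): starting from the cone, the r=2 cylinder at (-1, -3.5) partially overlaps it — only the 8.39 mm² overlap (of its 12.00 mm²) is removed, clipping the outline; the 25×26.5 cube at (5.5, 12.5) misses the remaining region (no effect) — boundary = 30.59 mm. So its perimeter = 30.59 mm. Layer 43 is larger (48.76 vs 30.59 mm).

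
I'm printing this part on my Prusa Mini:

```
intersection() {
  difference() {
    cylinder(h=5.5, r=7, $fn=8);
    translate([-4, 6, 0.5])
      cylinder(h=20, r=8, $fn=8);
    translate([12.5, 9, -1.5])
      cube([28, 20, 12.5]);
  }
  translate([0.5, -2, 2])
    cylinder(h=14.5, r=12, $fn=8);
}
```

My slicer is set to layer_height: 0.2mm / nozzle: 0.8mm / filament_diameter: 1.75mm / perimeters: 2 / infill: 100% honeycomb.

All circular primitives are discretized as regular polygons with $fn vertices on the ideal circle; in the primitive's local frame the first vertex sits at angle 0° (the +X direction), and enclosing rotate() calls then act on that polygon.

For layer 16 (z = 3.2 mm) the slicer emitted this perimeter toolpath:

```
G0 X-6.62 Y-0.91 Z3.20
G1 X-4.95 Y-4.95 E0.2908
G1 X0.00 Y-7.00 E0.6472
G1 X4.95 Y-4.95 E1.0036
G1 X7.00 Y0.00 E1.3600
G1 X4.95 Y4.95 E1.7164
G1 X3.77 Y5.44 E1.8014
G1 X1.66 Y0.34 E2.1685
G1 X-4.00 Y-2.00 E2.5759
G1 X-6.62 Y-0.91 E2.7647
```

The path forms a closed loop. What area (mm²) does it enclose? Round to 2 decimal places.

77.91 mm²

Apply the shoelace formula to the sequence of (X, Y) vertices; enclosed area = 77.91 mm².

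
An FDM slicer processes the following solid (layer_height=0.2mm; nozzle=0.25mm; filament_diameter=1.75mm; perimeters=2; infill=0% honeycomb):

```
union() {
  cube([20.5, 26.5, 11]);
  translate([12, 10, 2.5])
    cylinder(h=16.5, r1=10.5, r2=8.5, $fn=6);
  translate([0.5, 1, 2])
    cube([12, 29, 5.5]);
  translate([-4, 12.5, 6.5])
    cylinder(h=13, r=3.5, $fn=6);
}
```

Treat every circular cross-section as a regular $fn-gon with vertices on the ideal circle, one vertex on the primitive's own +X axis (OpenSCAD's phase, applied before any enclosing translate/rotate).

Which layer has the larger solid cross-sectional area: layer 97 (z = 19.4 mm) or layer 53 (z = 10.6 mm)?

Layer 97 (z = 19.4): the cube does not reach this height (z outside [0, 11]); the cone at (12, 10) is absent (z outside [2.5, 19]); the cube at (0.5, 1) does not reach this height (z outside [2, 7.5]); the cylinder at (-4, 12.5): section is a regular 6-gon, circumradius r=3.5 (area = (6/2)·3.500²·sin(360°/6) = 31.83 mm²); Taking the union: only the r=3.5 cylinder at (-4, 12.5) is present, so the union is just that shape — area = 31.83 mm². So its area = 31.83 mm². Layer 53 (z = 10.6): the cube is present — its section is the full 20.5×26.5 rectangle (area 543.25 mm²); the cone at (12, 10) contributes a regular 6-gon of circumradius 9.518 (interpolated between r1=10.5 and r2=8.5 at t=0.491) (area = (6/2)·9.518²·sin(360°/6) = 235.37 mm²); the cube at (0.5, 1) is absent (z outside [2, 7.5]); the r=3.5 cylinder at (-4, 12.5) contributes a regular 6-gon of circumradius 3.5 (area = (6/2)·3.500²·sin(360°/6) = 31.83 mm²); Combining (union): the regions partially overlap — summed areas 810.45 mm² minus the doubly-counted overlap 233.58 mm² gives 576.87 mm² — area = 576.87 mm². So its area = 576.87 mm². Layer 53 is larger (576.87 vs 31.83 mm²).

layer 53 (z = 10.6 mm)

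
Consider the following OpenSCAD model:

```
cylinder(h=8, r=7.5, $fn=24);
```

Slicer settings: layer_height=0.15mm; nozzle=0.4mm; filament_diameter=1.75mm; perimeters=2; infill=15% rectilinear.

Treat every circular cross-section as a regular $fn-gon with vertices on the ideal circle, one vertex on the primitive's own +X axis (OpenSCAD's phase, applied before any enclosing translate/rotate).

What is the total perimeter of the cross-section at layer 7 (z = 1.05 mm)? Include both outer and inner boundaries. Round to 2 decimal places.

At z = 1.05 mm: the cylinder: section is a regular 24-gon, circumradius r=7.5 (perimeter = 2·24·7.500·sin(180°/24) = 46.99 mm). Overall, the cross-section is a single solid region. Total boundary length (outer) = 46.99 mm.

46.99 mm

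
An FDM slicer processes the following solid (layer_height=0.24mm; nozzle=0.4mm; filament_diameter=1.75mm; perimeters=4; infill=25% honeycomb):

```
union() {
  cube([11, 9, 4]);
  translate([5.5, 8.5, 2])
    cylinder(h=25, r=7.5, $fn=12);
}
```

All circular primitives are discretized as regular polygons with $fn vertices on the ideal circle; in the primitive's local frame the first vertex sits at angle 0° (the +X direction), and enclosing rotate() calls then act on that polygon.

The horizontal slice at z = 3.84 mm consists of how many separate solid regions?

At z = 3.84 mm: the cube is present — its section is the full 11×9 rectangle; the r=7.5 cylinder at (5.5, 8.5) gives a regular 12-gon of circumradius 7.5 (constant along its height); Taking the union: the regions partially overlap (shared area 77.65 mm²), so overlapping operands fuse into one piece — 1 connected region. The result has 1 disconnected region.

1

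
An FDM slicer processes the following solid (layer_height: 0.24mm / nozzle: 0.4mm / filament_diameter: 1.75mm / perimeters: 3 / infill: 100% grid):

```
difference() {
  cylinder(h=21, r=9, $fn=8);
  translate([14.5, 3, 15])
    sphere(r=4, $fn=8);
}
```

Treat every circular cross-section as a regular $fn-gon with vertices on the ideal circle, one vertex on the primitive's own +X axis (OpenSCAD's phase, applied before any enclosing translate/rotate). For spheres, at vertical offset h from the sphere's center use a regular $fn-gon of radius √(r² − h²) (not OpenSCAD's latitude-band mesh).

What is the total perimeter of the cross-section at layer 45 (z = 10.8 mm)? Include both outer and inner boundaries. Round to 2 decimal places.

At z = 10.8 mm: the r=9 cylinder gives a regular 8-gon of circumradius 9 (constant along its height) (perimeter = 2·8·9.000·sin(180°/8) = 55.11 mm); the sphere at (14.5, 3) is not intersected at this z (|z−center|=4.200 > r=4); Subtracting the remaining from the first: none of the subtracted shapes is present at this height, so the r=9 cylinder is unchanged — boundary = 55.11 mm. Overall, the cross-section is a single solid region. Total boundary length (outer) = 55.11 mm.

55.11 mm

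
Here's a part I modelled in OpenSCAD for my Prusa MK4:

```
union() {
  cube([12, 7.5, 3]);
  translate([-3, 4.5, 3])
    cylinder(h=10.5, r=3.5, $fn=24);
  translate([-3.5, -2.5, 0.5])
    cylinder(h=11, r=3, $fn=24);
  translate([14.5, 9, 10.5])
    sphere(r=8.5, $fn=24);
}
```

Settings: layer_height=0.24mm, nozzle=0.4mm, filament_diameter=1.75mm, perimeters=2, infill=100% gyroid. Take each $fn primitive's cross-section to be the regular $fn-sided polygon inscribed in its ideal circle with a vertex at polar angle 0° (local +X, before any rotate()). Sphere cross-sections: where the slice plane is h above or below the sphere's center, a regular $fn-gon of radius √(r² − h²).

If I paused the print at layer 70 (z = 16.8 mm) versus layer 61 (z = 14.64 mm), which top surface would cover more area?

Layer 70 (z = 16.8): the cube is absent (z outside [0, 3]); the cylinder at (-3, 4.5) is not intersected at this z (z outside [3, 13.5]); the cylinder at (-3.5, -2.5) is absent (z outside [0.5, 11.5]); the r=8.5 sphere at (14.5, 9) slices to a regular 24-gon of circumradius 5.706 (√(r²−h²) with h=6.3 from center) (area = (24/2)·5.706²·sin(360°/24) = 101.13 mm²); Merging all regions: only the r=8.5 sphere at (14.5, 9) is present, so the union is just that shape — area = 101.13 mm². So its area = 101.13 mm². Layer 61 (z = 14.64): the cube does not reach this height (z outside [0, 3]); the cylinder at (-3, 4.5) is not intersected at this z (z outside [3, 13.5]); the cylinder at (-3.5, -2.5) does not reach this height (z outside [0.5, 11.5]); the r=8.5 sphere at (14.5, 9) contributes a regular 24-gon of circumradius √(8.5²−4.14²) = 7.424 (area = (24/2)·7.424²·sin(360°/24) = 171.16 mm²); Combining (union): only the r=8.5 sphere at (14.5, 9) is present, so the union is just that shape — area = 171.16 mm². So its area = 171.16 mm². Layer 61 is larger (171.16 vs 101.13 mm²).

layer 61 (z = 14.64 mm)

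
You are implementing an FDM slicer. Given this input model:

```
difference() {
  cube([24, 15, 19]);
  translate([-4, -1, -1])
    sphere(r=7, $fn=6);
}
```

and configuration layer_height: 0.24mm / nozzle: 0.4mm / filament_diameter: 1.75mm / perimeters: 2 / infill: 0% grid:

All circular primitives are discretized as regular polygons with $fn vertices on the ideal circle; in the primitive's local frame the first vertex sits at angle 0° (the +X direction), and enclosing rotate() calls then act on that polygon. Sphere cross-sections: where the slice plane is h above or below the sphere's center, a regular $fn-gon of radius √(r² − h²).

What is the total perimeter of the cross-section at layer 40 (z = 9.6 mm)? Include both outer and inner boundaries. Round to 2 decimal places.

78.00 mm

At z = 9.6 mm: the 24×15 cube contributes its full rectangle (perimeter 78.00 mm); the sphere at (-4, -1) is not intersected at this z (|z−center|=10.600 > r=7); After the difference (first − rest): none of the subtracted shapes is present at this height, so the 24×15 cube is unchanged — boundary = 78.00 mm. Overall, the cross-section is a single solid region. Total boundary length (outer) = 78.00 mm.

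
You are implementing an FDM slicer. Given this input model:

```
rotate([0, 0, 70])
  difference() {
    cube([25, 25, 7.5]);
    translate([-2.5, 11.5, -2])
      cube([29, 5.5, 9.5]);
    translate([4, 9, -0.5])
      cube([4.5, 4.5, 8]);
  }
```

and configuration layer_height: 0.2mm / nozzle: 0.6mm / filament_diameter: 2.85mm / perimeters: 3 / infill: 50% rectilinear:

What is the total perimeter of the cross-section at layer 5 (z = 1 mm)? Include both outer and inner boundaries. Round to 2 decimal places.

144.00 mm

At z = 1 mm: the 25×25 cube contributes its full rectangle (perimeter 100.00 mm); the 29×5.5 cube at (-2.5, 11.5) contributes its full rectangle (perimeter 69.00 mm); the 4.5×4.5 cube at (4, 9) contributes its full rectangle (perimeter 18.00 mm); After the difference (first − rest): starting from the 25×25 cube, the 29×5.5 cube at (-2.5, 11.5) partially overlaps it — only the 137.50 mm² overlap (of its 159.50 mm²) is removed, clipping the outline; the 4.5×4.5 cube at (4, 9) partially overlaps it — only the 11.25 mm² overlap (of its 20.25 mm²) is removed, clipping the outline — boundary = 144.00 mm; (whole slice rotated 70° about Z — lengths, areas and connectivity unchanged). Overall, the cross-section has 2 separate islands. Total boundary length (outer) = 144.00 mm.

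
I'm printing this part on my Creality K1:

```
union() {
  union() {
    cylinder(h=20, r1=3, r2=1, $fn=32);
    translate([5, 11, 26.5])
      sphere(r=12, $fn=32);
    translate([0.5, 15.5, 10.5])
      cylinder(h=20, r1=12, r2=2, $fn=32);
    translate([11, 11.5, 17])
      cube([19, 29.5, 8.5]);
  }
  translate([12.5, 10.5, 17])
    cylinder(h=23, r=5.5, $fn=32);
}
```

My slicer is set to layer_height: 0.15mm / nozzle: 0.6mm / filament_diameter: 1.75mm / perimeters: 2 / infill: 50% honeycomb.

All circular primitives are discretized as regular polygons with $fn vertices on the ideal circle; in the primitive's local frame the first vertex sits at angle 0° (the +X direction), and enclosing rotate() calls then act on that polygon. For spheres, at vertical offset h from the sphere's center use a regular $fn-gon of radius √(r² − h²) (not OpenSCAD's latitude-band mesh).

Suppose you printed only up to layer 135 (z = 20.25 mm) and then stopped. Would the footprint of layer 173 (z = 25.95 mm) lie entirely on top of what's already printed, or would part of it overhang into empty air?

part overhangs

Compare the two slices. At z = 20.25: the cone is absent (z outside [0, 20]); the r=12 sphere at (5, 11) contributes a regular 32-gon of circumradius √(12²−6.25²) = 10.244 (area = (32/2)·10.244²·sin(360°/32) = 327.56 mm²); the cone at (0.5, 15.5): at t=0.487 of its height the radius interpolates to r₁+(r₂−r₁)t = 7.125, giving a regular 32-gon of that circumradius (area = (32/2)·7.125²·sin(360°/32) = 158.46 mm²); the 19×29.5 cube at (11, 11.5) contributes its full rectangle (area 560.50 mm²); Taking the union: the regions partially overlap — summed areas 1046.52 mm² minus the doubly-counted overlap 143.31 mm² gives 903.20 mm² — area = 903.20 mm²; the r=5.5 cylinder at (12.5, 10.5) contributes a regular 32-gon of circumradius 5.5 (area = (32/2)·5.500²·sin(360°/32) = 94.42 mm²); Combining (union): the regions partially overlap — summed areas 997.63 mm² minus the doubly-counted overlap 79.23 mm² gives 918.40 mm² — area = 918.40 mm². At z = 25.95: the cone is not intersected at this z (z outside [0, 20]); the sphere at (5, 11): section is a regular 32-gon, circumradius = √(r²−h²) = √(12²−0.55²) = 11.987 (area = (32/2)·11.987²·sin(360°/32) = 448.54 mm²); the cone at (0.5, 15.5) contributes a regular 32-gon of circumradius 4.275 (interpolated between r1=12 and r2=2 at t=0.772) (area = (32/2)·4.275²·sin(360°/32) = 57.05 mm²); the cube at (11, 11.5) does not reach this height (z outside [17, 25.5]); Merging all regions: the cone at (0.5, 15.5) lies entirely inside the r=12 sphere at (5, 11), so the union is just the r=12 sphere at (5, 11) — area = 448.54 mm²; the r=5.5 cylinder at (12.5, 10.5) contributes a regular 32-gon of circumradius 5.5 (area = (32/2)·5.500²·sin(360°/32) = 94.42 mm²); Combining (union): the regions partially overlap — summed areas 542.97 mm² minus the doubly-counted overlap 88.50 mm² gives 454.47 mm² — area = 454.47 mm². Checking containment: at z = 25.95 the cross-section extends beyond the z = 20.25 cross-section by about 67.19 mm².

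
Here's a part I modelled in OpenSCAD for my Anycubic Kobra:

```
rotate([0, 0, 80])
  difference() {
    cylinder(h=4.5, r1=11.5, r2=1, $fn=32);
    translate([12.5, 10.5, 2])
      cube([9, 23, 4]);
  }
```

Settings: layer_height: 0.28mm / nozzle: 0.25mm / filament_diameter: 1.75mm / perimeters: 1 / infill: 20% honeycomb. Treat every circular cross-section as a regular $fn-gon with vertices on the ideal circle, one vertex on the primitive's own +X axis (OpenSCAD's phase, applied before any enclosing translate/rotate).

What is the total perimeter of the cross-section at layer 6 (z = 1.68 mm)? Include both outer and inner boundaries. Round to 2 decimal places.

At z = 1.68 mm: the cone (r1=11.5→r2=1) has section circumradius 7.580 here — a regular 32-gon (perimeter = 2·32·7.580·sin(180°/32) = 47.55 mm); the cube at (12.5, 10.5) does not reach this height (z outside [2, 6]); Taking the first minus the rest: none of the subtracted shapes is present at this height, so the cone is unchanged — boundary = 47.55 mm; (rotated 80° about Z; rotation is an isometry so areas/perimeters/island counts are preserved). Overall, the cross-section is a single solid region. Total boundary length (outer) = 47.55 mm.

47.55 mm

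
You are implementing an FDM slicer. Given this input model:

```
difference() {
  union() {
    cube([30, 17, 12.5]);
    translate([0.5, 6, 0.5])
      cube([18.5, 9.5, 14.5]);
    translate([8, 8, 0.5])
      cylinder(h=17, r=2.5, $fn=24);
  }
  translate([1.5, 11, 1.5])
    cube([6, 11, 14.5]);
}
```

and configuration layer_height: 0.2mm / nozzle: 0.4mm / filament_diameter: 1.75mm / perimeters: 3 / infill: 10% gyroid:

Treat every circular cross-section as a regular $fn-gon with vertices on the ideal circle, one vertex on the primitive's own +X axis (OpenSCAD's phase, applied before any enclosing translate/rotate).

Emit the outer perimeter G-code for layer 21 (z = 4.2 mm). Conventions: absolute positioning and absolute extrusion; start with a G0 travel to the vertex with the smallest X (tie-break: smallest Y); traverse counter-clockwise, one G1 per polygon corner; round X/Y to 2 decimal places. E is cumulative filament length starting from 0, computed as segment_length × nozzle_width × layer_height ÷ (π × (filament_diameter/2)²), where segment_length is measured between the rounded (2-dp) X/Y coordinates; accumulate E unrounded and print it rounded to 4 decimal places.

G0 X0.00 Y0.00 Z4.20
G1 X30.00 Y0.00 E0.9978
G1 X30.00 Y17.00 E1.5632
G1 X7.50 Y17.00 E2.3116
G1 X7.50 Y11.00 E2.5111
G1 X1.50 Y11.00 E2.7107
G1 X1.50 Y17.00 E2.9103
G1 X0.00 Y17.00 E2.9602
G1 X0.00 Y0.00 E3.5256

At z = 4.2 mm: the cube (footprint 30×17) is included at this height; the cube at (0.5, 6) is present — its section is the full 18.5×9.5 rectangle; the cylinder at (8, 8): section is a regular 24-gon, circumradius r=2.5; Taking the union: the regions partially overlap (shared area 195.16 mm²), so overlapping operands fuse into one piece — 1 connected region; the cube at (1.5, 11) is present — its section is the full 6×11 rectangle; Subtracting the remaining from the first: starting from the result so far, the 6×11 cube at (1.5, 11) partially overlaps it — only the 36.00 mm² overlap (of its 66.00 mm²) is removed, clipping the outline — 1 connected region. The outline is a single polygon with 8 vertices. Extrusion per mm of travel: 0.4 × 0.2 / (π × 0.875²) = 0.033260. Accumulating E over each segment gives final E = 3.5256.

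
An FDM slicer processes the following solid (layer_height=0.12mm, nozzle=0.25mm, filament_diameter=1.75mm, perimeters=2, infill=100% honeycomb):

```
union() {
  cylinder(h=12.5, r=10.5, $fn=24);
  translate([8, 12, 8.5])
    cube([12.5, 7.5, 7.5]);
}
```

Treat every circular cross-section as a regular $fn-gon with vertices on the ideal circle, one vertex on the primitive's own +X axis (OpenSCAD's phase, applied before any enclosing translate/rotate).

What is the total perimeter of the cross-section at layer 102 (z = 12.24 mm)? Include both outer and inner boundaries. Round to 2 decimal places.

At z = 12.24 mm: the r=10.5 cylinder gives a regular 24-gon of circumradius 10.5 (constant along its height) (perimeter = 2·24·10.500·sin(180°/24) = 65.79 mm); the cube at (8, 12) (footprint 12.5×7.5) is included at this height (perimeter 40.00 mm); Taking the union: the 2 present regions are separate (no shared area or edge), so areas and boundary lengths simply add and each stays a separate island — boundary = 105.79 mm. Overall, the cross-section has 2 separate islands. Total boundary length (outer) = 105.79 mm.

105.79 mm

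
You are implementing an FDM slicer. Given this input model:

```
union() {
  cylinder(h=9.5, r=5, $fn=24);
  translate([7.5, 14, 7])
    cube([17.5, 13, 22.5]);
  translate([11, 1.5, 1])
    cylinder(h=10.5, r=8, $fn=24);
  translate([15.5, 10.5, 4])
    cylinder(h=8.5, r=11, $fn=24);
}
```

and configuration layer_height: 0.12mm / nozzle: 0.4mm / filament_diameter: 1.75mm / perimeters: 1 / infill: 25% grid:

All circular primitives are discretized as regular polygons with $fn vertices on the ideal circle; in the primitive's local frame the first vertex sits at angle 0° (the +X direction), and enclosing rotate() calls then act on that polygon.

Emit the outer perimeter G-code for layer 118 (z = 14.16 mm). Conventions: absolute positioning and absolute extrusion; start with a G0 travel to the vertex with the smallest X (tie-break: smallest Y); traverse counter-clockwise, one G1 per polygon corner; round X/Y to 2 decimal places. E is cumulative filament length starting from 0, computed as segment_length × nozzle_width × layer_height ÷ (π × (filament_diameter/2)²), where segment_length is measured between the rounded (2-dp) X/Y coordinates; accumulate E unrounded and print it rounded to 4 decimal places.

G0 X7.50 Y14.00 Z14.16
G1 X25.00 Y14.00 E0.3492
G1 X25.00 Y27.00 E0.6087
G1 X7.50 Y27.00 E0.9579
G1 X7.50 Y14.00 E1.2173

At z = 14.16 mm: the cylinder does not reach this height (z outside [0, 9.5]); the cube at (7.5, 14) is present — its section is the full 17.5×13 rectangle; the cylinder at (11, 1.5) does not reach this height (z outside [1, 11.5]); the cylinder at (15.5, 10.5) is not intersected at this z (z outside [4, 12.5]); Merging all regions: only the 17.5×13 cube at (7.5, 14) is present, so the union is just that shape — 1 connected region. The outline is a single polygon with 4 vertices. Extrusion per mm of travel: 0.4 × 0.12 / (π × 0.875²) = 0.019956. Accumulating E over each segment gives final E = 1.2173.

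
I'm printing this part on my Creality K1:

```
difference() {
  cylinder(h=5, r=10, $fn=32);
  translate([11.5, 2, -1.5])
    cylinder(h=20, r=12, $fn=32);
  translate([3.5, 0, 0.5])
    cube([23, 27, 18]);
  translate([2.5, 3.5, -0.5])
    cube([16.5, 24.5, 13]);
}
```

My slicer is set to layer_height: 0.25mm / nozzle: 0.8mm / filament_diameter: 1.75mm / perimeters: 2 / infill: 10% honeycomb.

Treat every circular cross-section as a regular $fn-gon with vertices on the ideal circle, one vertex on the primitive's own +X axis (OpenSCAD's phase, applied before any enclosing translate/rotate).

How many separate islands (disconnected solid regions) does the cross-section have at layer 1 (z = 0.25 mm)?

1

At z = 0.25 mm: the cylinder: section is a regular 32-gon, circumradius r=10; the r=12 cylinder at (11.5, 2) contributes a regular 32-gon of circumradius 12; the cube at (3.5, 0) is absent (z outside [0.5, 18.5]); the cube at (2.5, 3.5) is present — its section is the full 16.5×24.5 rectangle; Subtracting the remaining from the first: starting from the r=10 cylinder, the r=12 cylinder at (11.5, 2) partially overlaps it — only the 133.22 mm² overlap (of its 449.49 mm²) is removed, clipping the outline; the 16.5×24.5 cube at (2.5, 3.5) misses the remaining region (no effect) — 1 connected region. Overall, the cross-section is a single solid region. Island count = 1.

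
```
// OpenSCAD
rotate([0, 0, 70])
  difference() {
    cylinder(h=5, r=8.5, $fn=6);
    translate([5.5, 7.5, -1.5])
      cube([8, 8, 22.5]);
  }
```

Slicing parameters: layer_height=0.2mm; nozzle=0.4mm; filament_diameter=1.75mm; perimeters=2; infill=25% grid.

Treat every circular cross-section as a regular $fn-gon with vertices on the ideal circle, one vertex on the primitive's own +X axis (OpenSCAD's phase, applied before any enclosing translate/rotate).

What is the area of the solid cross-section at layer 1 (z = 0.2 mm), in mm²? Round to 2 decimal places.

At z = 0.2 mm: the r=8.5 cylinder gives a regular 6-gon of circumradius 8.5 (constant along its height) (area = (6/2)·8.500²·sin(360°/6) = 187.71 mm²); the 8×8 cube at (5.5, 7.5) contributes its full rectangle (area 64.00 mm²); After the difference (first − rest): starting from the r=8.5 cylinder (187.71 mm²), the 8×8 cube at (5.5, 7.5) misses the remaining region (no effect) — area = 187.71 mm²; (whole slice rotated 70° about Z — lengths, areas and connectivity unchanged). Overall, the cross-section is a single solid region. Net area = 187.71 mm².

187.71 mm²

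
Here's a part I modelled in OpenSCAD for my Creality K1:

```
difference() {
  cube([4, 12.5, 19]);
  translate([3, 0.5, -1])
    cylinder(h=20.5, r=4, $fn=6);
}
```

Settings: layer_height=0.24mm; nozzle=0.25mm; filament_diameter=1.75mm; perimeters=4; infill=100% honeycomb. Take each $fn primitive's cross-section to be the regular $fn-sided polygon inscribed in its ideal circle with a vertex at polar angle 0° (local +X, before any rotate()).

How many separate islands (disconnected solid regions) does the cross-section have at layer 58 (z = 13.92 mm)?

1

At z = 13.92 mm: the 4×12.5 cube contributes its full rectangle; the cylinder at (3, 0.5): section is a regular 6-gon, circumradius r=4; Taking the first minus the rest: starting from the 4×12.5 cube, the r=4 cylinder at (3, 0.5) partially overlaps it — only the 14.99 mm² overlap (of its 41.57 mm²) is removed, clipping the outline — 1 connected region. Overall, the cross-section is a single solid region. Island count = 1.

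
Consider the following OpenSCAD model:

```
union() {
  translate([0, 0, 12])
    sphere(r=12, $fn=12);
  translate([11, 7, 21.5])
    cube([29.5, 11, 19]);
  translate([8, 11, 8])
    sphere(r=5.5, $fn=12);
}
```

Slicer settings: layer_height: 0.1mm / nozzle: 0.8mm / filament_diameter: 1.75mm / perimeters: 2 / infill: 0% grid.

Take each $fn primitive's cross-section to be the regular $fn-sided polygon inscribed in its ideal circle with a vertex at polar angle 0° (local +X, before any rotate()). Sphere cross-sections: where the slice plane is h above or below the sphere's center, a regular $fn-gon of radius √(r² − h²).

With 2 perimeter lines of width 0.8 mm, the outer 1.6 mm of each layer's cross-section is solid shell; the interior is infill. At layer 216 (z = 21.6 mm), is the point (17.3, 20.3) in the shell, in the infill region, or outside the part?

At z = 21.6 mm: the r=12 sphere slices to a regular 12-gon of circumradius 7.200 (√(r²−h²) with h=9.6 from center); the 29.5×11 cube at (11, 7) contributes its full rectangle; the sphere at (8, 11) is absent (|z−center|=13.600 > r=5.5); Combining (union): the 2 present regions are separate (no shared area or edge), so areas and boundary lengths simply add and each stays a separate island — 2 connected regions. Overall, the cross-section has 2 separate islands. The nearest boundary edge runs (11.00, 18.00)→(40.50, 18.00); distance from the point to it = 2.30 mm. The point is not inside any of the regions above, so it lies outside the cross-section (2.30 mm from the nearest boundary).

outside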